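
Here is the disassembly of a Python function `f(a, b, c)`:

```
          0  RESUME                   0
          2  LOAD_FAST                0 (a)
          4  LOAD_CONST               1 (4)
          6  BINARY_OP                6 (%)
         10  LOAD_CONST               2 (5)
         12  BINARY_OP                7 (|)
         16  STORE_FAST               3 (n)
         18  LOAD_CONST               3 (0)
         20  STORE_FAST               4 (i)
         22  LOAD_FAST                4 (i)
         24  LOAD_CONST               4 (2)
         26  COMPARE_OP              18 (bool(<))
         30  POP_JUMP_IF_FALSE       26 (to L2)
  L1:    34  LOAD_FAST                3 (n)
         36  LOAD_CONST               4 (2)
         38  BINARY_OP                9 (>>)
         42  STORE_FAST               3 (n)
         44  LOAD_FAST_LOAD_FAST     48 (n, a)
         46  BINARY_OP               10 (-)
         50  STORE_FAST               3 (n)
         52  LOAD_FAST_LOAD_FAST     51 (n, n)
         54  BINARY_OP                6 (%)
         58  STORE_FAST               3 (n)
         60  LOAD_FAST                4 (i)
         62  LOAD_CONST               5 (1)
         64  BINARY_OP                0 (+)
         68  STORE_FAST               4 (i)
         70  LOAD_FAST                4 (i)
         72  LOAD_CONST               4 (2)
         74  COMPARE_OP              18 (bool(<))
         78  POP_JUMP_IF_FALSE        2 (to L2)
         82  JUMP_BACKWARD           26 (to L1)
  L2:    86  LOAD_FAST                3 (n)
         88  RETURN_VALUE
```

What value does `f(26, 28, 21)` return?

0

LOAD_FAST a → push 26. Stack: [26]
LOAD_CONST → push 4. Stack: [26, 4]
BINARY_OP % → 26 % 4 = 2. Stack: [2]
LOAD_CONST → push 5. Stack: [2, 5]
BINARY_OP | → 2 | 5 = 7. Stack: [7]
STORE_FAST n → n=7. Stack: []
LOAD_CONST → push 0. Stack: [0]
STORE_FAST i → i=0. Stack: []
LOAD_FAST i → push 0. Stack: [0]
LOAD_CONST → push 2. Stack: [0, 2]
COMPARE_OP bool(<) → 0 vs 2 = True. Stack: [True]
POP_JUMP_IF_FALSE → pop True; no jump. Stack: []
LOAD_FAST n → push 7. Stack: [7]
LOAD_CONST → push 2. Stack: [7, 2]
BINARY_OP >> → 7 >> 2 = 1. Stack: [1]
STORE_FAST n → n=1. Stack: []
LOAD_FAST_LOAD_FAST n,a → push 1,26. Stack: [1, 26]
BINARY_OP - → 1 - 26 = -25. Stack: [-25]
STORE_FAST n → n=-25. Stack: []
LOAD_FAST_LOAD_FAST n,n → push -25,-25. Stack: [-25, -25]
BINARY_OP % → -25 % -25 = 0. Stack: [0]
STORE_FAST n → n=0. Stack: []
LOAD_FAST i → push 0. Stack: [0]
LOAD_CONST → push 1. Stack: [0, 1]
BINARY_OP + → 0 + 1 = 1. Stack: [1]
STORE_FAST i → i=1. Stack: []
LOAD_FAST i → push 1. Stack: [1]
LOAD_CONST → push 2. Stack: [1, 2]
COMPARE_OP bool(<) → 1 vs 2 = True. Stack: [True]
POP_JUMP_IF_FALSE → pop True; no jump. Stack: []
LOAD_FAST n → push 0. Stack: [0]
LOAD_CONST → push 2. Stack: [0, 2]
BINARY_OP >> → 0 >> 2 = 0. Stack: [0]
STORE_FAST n → n=0. Stack: []
LOAD_FAST_LOAD_FAST n,a → push 0,26. Stack: [0, 26]
BINARY_OP - → 0 - 26 = -26. Stack: [-26]
STORE_FAST n → n=-26. Stack: []
LOAD_FAST_LOAD_FAST n,n → push -26,-26. Stack: [-26, -26]
BINARY_OP % → -26 % -26 = 0. Stack: [0]
STORE_FAST n → n=0. Stack: []
LOAD_FAST i → push 1. Stack: [1]
LOAD_CONST → push 1. Stack: [1, 1]
BINARY_OP + → 1 + 1 = 2. Stack: [2]
STORE_FAST i → i=2. Stack: []
LOAD_FAST i → push 2. Stack: [2]
LOAD_CONST → push 2. Stack: [2, 2]
COMPARE_OP bool(<) → 2 vs 2 = False. Stack: [False]
POP_JUMP_IF_FALSE → pop False; jump. Stack: []
LOAD_FAST n → push 0. Stack: [0]
RETURN_VALUE → return 0.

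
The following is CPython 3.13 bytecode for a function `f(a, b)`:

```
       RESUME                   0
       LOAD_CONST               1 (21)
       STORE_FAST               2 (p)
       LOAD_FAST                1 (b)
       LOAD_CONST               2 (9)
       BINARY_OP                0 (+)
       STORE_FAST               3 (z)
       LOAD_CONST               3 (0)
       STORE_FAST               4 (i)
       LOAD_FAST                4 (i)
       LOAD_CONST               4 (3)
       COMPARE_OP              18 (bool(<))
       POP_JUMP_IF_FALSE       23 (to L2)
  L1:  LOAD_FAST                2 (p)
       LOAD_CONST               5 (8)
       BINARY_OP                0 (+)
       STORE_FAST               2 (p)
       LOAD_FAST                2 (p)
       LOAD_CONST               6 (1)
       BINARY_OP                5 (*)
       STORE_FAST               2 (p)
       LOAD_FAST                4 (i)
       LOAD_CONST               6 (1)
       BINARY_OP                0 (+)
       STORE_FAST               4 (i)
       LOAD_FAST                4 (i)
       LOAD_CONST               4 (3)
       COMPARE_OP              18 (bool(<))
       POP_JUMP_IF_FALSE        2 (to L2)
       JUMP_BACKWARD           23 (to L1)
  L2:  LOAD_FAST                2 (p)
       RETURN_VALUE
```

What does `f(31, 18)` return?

LOAD_CONST → push 21. Stack: [21]
STORE_FAST p → p=21. Stack: []
LOAD_FAST b → push 18. Stack: [18]
LOAD_CONST → push 9. Stack: [18, 9]
BINARY_OP + → 18 + 9 = 27. Stack: [27]
STORE_FAST z → z=27. Stack: []
LOAD_CONST → push 0. Stack: [0]
STORE_FAST i → i=0. Stack: []
LOAD_FAST i → push 0. Stack: [0]
LOAD_CONST → push 3. Stack: [0, 3]
COMPARE_OP bool(<) → 0 vs 3 = True. Stack: [True]
POP_JUMP_IF_FALSE → pop True; no jump. Stack: []
LOAD_FAST p → push 21. Stack: [21]
LOAD_CONST → push 8. Stack: [21, 8]
BINARY_OP + → 21 + 8 = 29. Stack: [29]
STORE_FAST p → p=29. Stack: []
LOAD_FAST p → push 29. Stack: [29]
LOAD_CONST → push 1. Stack: [29, 1]
BINARY_OP * → 29 * 1 = 29. Stack: [29]
STORE_FAST p → p=29. Stack: []
LOAD_FAST i → push 0. Stack: [0]
LOAD_CONST → push 1. Stack: [0, 1]
BINARY_OP + → 0 + 1 = 1. Stack: [1]
STORE_FAST i → i=1. Stack: []
LOAD_FAST i → push 1. Stack: [1]
LOAD_CONST → push 3. Stack: [1, 3]
COMPARE_OP bool(<) → 1 vs 3 = True. Stack: [True]
POP_JUMP_IF_FALSE → pop True; no jump. Stack: []
LOAD_FAST p → push 29. Stack: [29]
LOAD_CONST → push 8. Stack: [29, 8]
BINARY_OP + → 29 + 8 = 37. Stack: [37]
STORE_FAST p → p=37. Stack: []
LOAD_FAST p → push 37. Stack: [37]
LOAD_CONST → push 1. Stack: [37, 1]
BINARY_OP * → 37 * 1 = 37. Stack: [37]
STORE_FAST p → p=37. Stack: []
LOAD_FAST i → push 1. Stack: [1]
LOAD_CONST → push 1. Stack: [1, 1]
BINARY_OP + → 1 + 1 = 2. Stack: [2]
STORE_FAST i → i=2. Stack: []
LOAD_FAST i → push 2. Stack: [2]
LOAD_CONST → push 3. Stack: [2, 3]
COMPARE_OP bool(<) → 2 vs 3 = True. Stack: [True]
POP_JUMP_IF_FALSE → pop True; no jump. Stack: []
LOAD_FAST p → push 37. Stack: [37]
LOAD_CONST → push 8. Stack: [37, 8]
BINARY_OP + → 37 + 8 = 45. Stack: [45]
STORE_FAST p → p=45. Stack: []
LOAD_FAST p → push 45. Stack: [45]
LOAD_CONST → push 1. Stack: [45, 1]
BINARY_OP * → 45 * 1 = 45. Stack: [45]
STORE_FAST p → p=45. Stack: []
LOAD_FAST i → push 2. Stack: [2]
LOAD_CONST → push 1. Stack: [2, 1]
BINARY_OP + → 2 + 1 = 3. Stack: [3]
STORE_FAST i → i=3. Stack: []
LOAD_FAST i → push 3. Stack: [3]
LOAD_CONST → push 3. Stack: [3, 3]
COMPARE_OP bool(<) → 3 vs 3 = False. Stack: [False]
POP_JUMP_IF_FALSE → pop False; jump. Stack: []
LOAD_FAST p → push 45. Stack: [45]
RETURN_VALUE → return 45.

45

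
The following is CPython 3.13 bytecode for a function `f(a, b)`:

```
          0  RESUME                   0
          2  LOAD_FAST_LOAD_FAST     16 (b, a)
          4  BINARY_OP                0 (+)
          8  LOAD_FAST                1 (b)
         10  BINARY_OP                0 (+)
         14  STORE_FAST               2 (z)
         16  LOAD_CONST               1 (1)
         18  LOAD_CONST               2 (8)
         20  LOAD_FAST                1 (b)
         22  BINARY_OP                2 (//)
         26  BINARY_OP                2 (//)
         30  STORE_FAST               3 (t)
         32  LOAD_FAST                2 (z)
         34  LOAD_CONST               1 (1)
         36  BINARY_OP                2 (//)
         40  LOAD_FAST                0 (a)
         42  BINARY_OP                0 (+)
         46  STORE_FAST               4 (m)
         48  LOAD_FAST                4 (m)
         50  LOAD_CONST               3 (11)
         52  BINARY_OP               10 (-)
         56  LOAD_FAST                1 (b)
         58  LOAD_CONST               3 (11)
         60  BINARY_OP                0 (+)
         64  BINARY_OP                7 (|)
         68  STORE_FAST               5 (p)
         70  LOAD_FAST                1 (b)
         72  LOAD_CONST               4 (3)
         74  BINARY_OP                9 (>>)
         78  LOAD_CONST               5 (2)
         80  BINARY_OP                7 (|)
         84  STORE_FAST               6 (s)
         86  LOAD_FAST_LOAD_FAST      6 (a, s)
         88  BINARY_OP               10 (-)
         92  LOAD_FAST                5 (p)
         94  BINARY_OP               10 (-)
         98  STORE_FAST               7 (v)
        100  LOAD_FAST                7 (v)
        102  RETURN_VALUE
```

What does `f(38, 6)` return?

LOAD_FAST_LOAD_FAST b,a → push 6,38. Stack: [6, 38]
BINARY_OP + → 6 + 38 = 44. Stack: [44]
LOAD_FAST b → push 6. Stack: [44, 6]
BINARY_OP + → 44 + 6 = 50. Stack: [50]
STORE_FAST z → z=50. Stack: []
LOAD_CONST → push 1. Stack: [1]
LOAD_CONST → push 8. Stack: [1, 8]
LOAD_FAST b → push 6. Stack: [1, 8, 6]
BINARY_OP // → 8 // 6 = 1. Stack: [1, 1]
BINARY_OP // → 1 // 1 = 1. Stack: [1]
STORE_FAST t → t=1. Stack: []
LOAD_FAST z → push 50. Stack: [50]
LOAD_CONST → push 1. Stack: [50, 1]
BINARY_OP // → 50 // 1 = 50. Stack: [50]
LOAD_FAST a → push 38. Stack: [50, 38]
BINARY_OP + → 50 + 38 = 88. Stack: [88]
STORE_FAST m → m=88. Stack: []
LOAD_FAST m → push 88. Stack: [88]
LOAD_CONST → push 11. Stack: [88, 11]
BINARY_OP - → 88 - 11 = 77. Stack: [77]
LOAD_FAST b → push 6. Stack: [77, 6]
LOAD_CONST → push 11. Stack: [77, 6, 11]
BINARY_OP + → 6 + 11 = 17. Stack: [77, 17]
BINARY_OP | → 77 | 17 = 93. Stack: [93]
STORE_FAST p → p=93. Stack: []
LOAD_FAST b → push 6. Stack: [6]
LOAD_CONST → push 3. Stack: [6, 3]
BINARY_OP >> → 6 >> 3 = 0. Stack: [0]
LOAD_CONST → push 2. Stack: [0, 2]
BINARY_OP | → 0 | 2 = 2. Stack: [2]
STORE_FAST s → s=2. Stack: []
LOAD_FAST_LOAD_FAST a,s → push 38,2. Stack: [38, 2]
BINARY_OP - → 38 - 2 = 36. Stack: [36]
LOAD_FAST p → push 93. Stack: [36, 93]
BINARY_OP - → 36 - 93 = -57. Stack: [-57]
STORE_FAST v → v=-57. Stack: []
LOAD_FAST v → push -57. Stack: [-57]
RETURN_VALUE → return -57.

-57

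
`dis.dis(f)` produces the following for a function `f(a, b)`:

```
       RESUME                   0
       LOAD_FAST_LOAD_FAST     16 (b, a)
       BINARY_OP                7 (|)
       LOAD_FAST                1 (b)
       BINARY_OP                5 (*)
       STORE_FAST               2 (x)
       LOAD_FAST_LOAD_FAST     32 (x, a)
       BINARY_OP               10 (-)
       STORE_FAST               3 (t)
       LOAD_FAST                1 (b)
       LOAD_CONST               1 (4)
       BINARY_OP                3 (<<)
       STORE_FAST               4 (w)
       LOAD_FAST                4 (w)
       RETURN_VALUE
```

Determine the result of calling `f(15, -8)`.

-128

LOAD_FAST_LOAD_FAST b,a → push -8,15. Stack: [-8, 15]
BINARY_OP | → -8 | 15 = -1. Stack: [-1]
LOAD_FAST b → push -8. Stack: [-1, -8]
BINARY_OP * → -1 * -8 = 8. Stack: [8]
STORE_FAST x → x=8. Stack: []
LOAD_FAST_LOAD_FAST x,a → push 8,15. Stack: [8, 15]
BINARY_OP - → 8 - 15 = -7. Stack: [-7]
STORE_FAST t → t=-7. Stack: []
LOAD_FAST b → push -8. Stack: [-8]
LOAD_CONST → push 4. Stack: [-8, 4]
BINARY_OP << → -8 << 4 = -128. Stack: [-128]
STORE_FAST w → w=-128. Stack: []
LOAD_FAST w → push -128. Stack: [-128]
RETURN_VALUE → return -128.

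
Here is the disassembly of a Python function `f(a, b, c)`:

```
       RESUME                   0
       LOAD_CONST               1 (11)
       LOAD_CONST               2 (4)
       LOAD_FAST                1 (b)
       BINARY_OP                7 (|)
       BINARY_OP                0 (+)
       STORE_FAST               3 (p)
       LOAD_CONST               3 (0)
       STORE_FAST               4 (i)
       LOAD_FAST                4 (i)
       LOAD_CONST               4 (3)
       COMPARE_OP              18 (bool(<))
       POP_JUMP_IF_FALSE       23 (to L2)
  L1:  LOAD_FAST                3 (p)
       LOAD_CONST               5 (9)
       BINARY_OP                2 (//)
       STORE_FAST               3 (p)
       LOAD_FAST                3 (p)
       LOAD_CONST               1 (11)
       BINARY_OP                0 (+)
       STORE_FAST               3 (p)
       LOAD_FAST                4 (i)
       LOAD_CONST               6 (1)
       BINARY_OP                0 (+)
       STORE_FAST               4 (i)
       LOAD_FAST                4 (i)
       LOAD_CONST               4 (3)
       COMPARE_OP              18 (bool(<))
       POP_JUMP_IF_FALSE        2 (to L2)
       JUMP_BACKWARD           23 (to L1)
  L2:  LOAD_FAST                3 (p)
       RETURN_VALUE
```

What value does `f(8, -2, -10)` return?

LOAD_CONST → push 11. Stack: [11]
LOAD_CONST → push 4. Stack: [11, 4]
LOAD_FAST b → push -2. Stack: [11, 4, -2]
BINARY_OP | → 4 | -2 = -2. Stack: [11, -2]
BINARY_OP + → 11 + -2 = 9. Stack: [9]
STORE_FAST p → p=9. Stack: []
LOAD_CONST → push 0. Stack: [0]
STORE_FAST i → i=0. Stack: []
LOAD_FAST i → push 0. Stack: [0]
LOAD_CONST → push 3. Stack: [0, 3]
COMPARE_OP bool(<) → 0 vs 3 = True. Stack: [True]
POP_JUMP_IF_FALSE → pop True; no jump. Stack: []
LOAD_FAST p → push 9. Stack: [9]
LOAD_CONST → push 9. Stack: [9, 9]
BINARY_OP // → 9 // 9 = 1. Stack: [1]
STORE_FAST p → p=1. Stack: []
LOAD_FAST p → push 1. Stack: [1]
LOAD_CONST → push 11. Stack: [1, 11]
BINARY_OP + → 1 + 11 = 12. Stack: [12]
STORE_FAST p → p=12. Stack: []
LOAD_FAST i → push 0. Stack: [0]
LOAD_CONST → push 1. Stack: [0, 1]
BINARY_OP + → 0 + 1 = 1. Stack: [1]
STORE_FAST i → i=1. Stack: []
LOAD_FAST i → push 1. Stack: [1]
LOAD_CONST → push 3. Stack: [1, 3]
COMPARE_OP bool(<) → 1 vs 3 = True. Stack: [True]
POP_JUMP_IF_FALSE → pop True; no jump. Stack: []
LOAD_FAST p → push 12. Stack: [12]
LOAD_CONST → push 9. Stack: [12, 9]
BINARY_OP // → 12 // 9 = 1. Stack: [1]
STORE_FAST p → p=1. Stack: []
LOAD_FAST p → push 1. Stack: [1]
LOAD_CONST → push 11. Stack: [1, 11]
BINARY_OP + → 1 + 11 = 12. Stack: [12]
STORE_FAST p → p=12. Stack: []
LOAD_FAST i → push 1. Stack: [1]
LOAD_CONST → push 1. Stack: [1, 1]
BINARY_OP + → 1 + 1 = 2. Stack: [2]
STORE_FAST i → i=2. Stack: []
LOAD_FAST i → push 2. Stack: [2]
LOAD_CONST → push 3. Stack: [2, 3]
COMPARE_OP bool(<) → 2 vs 3 = True. Stack: [True]
POP_JUMP_IF_FALSE → pop True; no jump. Stack: []
LOAD_FAST p → push 12. Stack: [12]
LOAD_CONST → push 9. Stack: [12, 9]
BINARY_OP // → 12 // 9 = 1. Stack: [1]
STORE_FAST p → p=1. Stack: []
LOAD_FAST p → push 1. Stack: [1]
LOAD_CONST → push 11. Stack: [1, 11]
BINARY_OP + → 1 + 11 = 12. Stack: [12]
STORE_FAST p → p=12. Stack: []
LOAD_FAST i → push 2. Stack: [2]
LOAD_CONST → push 1. Stack: [2, 1]
BINARY_OP + → 2 + 1 = 3. Stack: [3]
STORE_FAST i → i=3. Stack: []
LOAD_FAST i → push 3. Stack: [3]
LOAD_CONST → push 3. Stack: [3, 3]
COMPARE_OP bool(<) → 3 vs 3 = False. Stack: [False]
POP_JUMP_IF_FALSE → pop False; jump. Stack: []
LOAD_FAST p → push 12. Stack: [12]
RETURN_VALUE → return 12.

12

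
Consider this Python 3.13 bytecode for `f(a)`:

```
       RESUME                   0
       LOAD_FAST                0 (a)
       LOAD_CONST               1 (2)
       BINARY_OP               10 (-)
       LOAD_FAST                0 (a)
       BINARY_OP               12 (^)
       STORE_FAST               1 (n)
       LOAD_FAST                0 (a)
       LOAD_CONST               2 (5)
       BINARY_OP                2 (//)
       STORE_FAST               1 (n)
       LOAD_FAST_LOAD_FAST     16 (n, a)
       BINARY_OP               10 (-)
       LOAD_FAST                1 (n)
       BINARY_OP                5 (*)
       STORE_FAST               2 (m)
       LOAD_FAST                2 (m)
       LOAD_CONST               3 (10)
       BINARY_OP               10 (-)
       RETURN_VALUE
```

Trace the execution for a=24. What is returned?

-90

LOAD_FAST a → push 24. Stack: [24]
LOAD_CONST → push 2. Stack: [24, 2]
BINARY_OP - → 24 - 2 = 22. Stack: [22]
LOAD_FAST a → push 24. Stack: [22, 24]
BINARY_OP ^ → 22 ^ 24 = 14. Stack: [14]
STORE_FAST n → n=14. Stack: []
LOAD_FAST a → push 24. Stack: [24]
LOAD_CONST → push 5. Stack: [24, 5]
BINARY_OP // → 24 // 5 = 4. Stack: [4]
STORE_FAST n → n=4. Stack: []
LOAD_FAST_LOAD_FAST n,a → push 4,24. Stack: [4, 24]
BINARY_OP - → 4 - 24 = -20. Stack: [-20]
LOAD_FAST n → push 4. Stack: [-20, 4]
BINARY_OP * → -20 * 4 = -80. Stack: [-80]
STORE_FAST m → m=-80. Stack: []
LOAD_FAST m → push -80. Stack: [-80]
LOAD_CONST → push 10. Stack: [-80, 10]
BINARY_OP - → -80 - 10 = -90. Stack: [-90]
RETURN_VALUE → return -90.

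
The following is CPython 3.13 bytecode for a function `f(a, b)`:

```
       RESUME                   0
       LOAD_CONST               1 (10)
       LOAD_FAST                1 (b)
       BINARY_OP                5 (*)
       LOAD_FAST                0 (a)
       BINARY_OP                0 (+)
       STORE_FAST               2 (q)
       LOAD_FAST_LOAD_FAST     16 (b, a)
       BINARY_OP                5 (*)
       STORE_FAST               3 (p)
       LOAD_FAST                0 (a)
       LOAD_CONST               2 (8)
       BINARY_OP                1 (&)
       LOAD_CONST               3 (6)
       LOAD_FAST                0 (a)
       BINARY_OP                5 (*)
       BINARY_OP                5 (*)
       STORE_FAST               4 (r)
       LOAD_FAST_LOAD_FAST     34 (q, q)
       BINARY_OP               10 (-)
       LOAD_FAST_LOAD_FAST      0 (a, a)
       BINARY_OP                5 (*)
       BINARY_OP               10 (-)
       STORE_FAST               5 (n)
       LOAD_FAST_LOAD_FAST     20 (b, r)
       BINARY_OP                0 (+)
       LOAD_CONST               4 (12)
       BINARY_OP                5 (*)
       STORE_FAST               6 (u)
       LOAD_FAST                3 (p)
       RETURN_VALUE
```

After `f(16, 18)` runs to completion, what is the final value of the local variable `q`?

196

LOAD_CONST → push 10. Stack: [10]
LOAD_FAST b → push 18. Stack: [10, 18]
BINARY_OP * → 10 * 18 = 180. Stack: [180]
LOAD_FAST a → push 16. Stack: [180, 16]
BINARY_OP + → 180 + 16 = 196. Stack: [196]
STORE_FAST q → q=196. Stack: []
LOAD_FAST_LOAD_FAST b,a → push 18,16. Stack: [18, 16]
BINARY_OP * → 18 * 16 = 288. Stack: [288]
STORE_FAST p → p=288. Stack: []
LOAD_FAST a → push 16. Stack: [16]
LOAD_CONST → push 8. Stack: [16, 8]
BINARY_OP & → 16 & 8 = 0. Stack: [0]
LOAD_CONST → push 6. Stack: [0, 6]
LOAD_FAST a → push 16. Stack: [0, 6, 16]
BINARY_OP * → 6 * 16 = 96. Stack: [0, 96]
BINARY_OP * → 0 * 96 = 0. Stack: [0]
STORE_FAST r → r=0. Stack: []
LOAD_FAST_LOAD_FAST q,q → push 196,196. Stack: [196, 196]
BINARY_OP - → 196 - 196 = 0. Stack: [0]
LOAD_FAST_LOAD_FAST a,a → push 16,16. Stack: [0, 16, 16]
BINARY_OP * → 16 * 16 = 256. Stack: [0, 256]
BINARY_OP - → 0 - 256 = -256. Stack: [-256]
STORE_FAST n → n=-256. Stack: []
LOAD_FAST_LOAD_FAST b,r → push 18,0. Stack: [18, 0]
BINARY_OP + → 18 + 0 = 18. Stack: [18]
LOAD_CONST → push 12. Stack: [18, 12]
BINARY_OP * → 18 * 12 = 216. Stack: [216]
STORE_FAST u → u=216. Stack: []
LOAD_FAST p → push 288. Stack: [288]
RETURN_VALUE → return 288.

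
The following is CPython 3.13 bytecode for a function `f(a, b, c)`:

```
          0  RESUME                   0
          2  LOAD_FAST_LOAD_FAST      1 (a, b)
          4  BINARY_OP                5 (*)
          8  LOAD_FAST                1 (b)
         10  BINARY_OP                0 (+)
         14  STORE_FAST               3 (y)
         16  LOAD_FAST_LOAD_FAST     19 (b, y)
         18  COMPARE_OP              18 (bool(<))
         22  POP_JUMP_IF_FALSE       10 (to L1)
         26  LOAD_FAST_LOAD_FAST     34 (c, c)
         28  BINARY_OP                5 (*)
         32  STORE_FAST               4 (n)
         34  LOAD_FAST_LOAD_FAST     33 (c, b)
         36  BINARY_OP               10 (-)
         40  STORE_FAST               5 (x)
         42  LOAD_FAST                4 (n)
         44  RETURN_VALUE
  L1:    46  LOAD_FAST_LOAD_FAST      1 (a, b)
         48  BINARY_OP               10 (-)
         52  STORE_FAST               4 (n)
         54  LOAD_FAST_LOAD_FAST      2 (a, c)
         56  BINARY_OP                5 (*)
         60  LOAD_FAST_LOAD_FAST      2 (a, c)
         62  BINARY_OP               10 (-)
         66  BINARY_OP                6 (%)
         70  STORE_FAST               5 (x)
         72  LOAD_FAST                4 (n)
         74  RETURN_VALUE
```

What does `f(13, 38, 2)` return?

LOAD_FAST_LOAD_FAST a,b → push 13,38. Stack: [13, 38]
BINARY_OP * → 13 * 38 = 494. Stack: [494]
LOAD_FAST b → push 38. Stack: [494, 38]
BINARY_OP + → 494 + 38 = 532. Stack: [532]
STORE_FAST y → y=532. Stack: []
LOAD_FAST_LOAD_FAST b,y → push 38,532. Stack: [38, 532]
COMPARE_OP bool(<) → 38 vs 532 = True. Stack: [True]
POP_JUMP_IF_FALSE → pop True; no jump. Stack: []
LOAD_FAST_LOAD_FAST c,c → push 2,2. Stack: [2, 2]
BINARY_OP * → 2 * 2 = 4. Stack: [4]
STORE_FAST n → n=4. Stack: []
LOAD_FAST_LOAD_FAST c,b → push 2,38. Stack: [2, 38]
BINARY_OP - → 2 - 38 = -36. Stack: [-36]
STORE_FAST x → x=-36. Stack: []
LOAD_FAST n → push 4. Stack: [4]
RETURN_VALUE → return 4.

4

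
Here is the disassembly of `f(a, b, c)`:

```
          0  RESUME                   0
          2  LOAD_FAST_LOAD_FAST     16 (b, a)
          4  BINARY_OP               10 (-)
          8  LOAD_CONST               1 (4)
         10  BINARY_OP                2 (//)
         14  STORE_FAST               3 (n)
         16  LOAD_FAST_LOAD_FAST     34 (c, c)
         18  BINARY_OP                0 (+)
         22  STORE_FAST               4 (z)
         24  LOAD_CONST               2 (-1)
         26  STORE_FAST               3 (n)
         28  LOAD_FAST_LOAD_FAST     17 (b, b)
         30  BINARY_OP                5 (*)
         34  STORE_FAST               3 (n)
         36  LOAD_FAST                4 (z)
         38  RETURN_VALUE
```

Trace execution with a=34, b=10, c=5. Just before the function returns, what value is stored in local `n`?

100

LOAD_FAST_LOAD_FAST b,a → push 10,34. Stack: [10, 34]
BINARY_OP - → 10 - 34 = -24. Stack: [-24]
LOAD_CONST → push 4. Stack: [-24, 4]
BINARY_OP // → -24 // 4 = -6. Stack: [-6]
STORE_FAST n → n=-6. Stack: []
LOAD_FAST_LOAD_FAST c,c → push 5,5. Stack: [5, 5]
BINARY_OP + → 5 + 5 = 10. Stack: [10]
STORE_FAST z → z=10. Stack: []
LOAD_CONST → push -1. Stack: [-1]
STORE_FAST n → n=-1. Stack: []
LOAD_FAST_LOAD_FAST b,b → push 10,10. Stack: [10, 10]
BINARY_OP * → 10 * 10 = 100. Stack: [100]
STORE_FAST n → n=100. Stack: []
LOAD_FAST z → push 10. Stack: [10]
RETURN_VALUE → return 10.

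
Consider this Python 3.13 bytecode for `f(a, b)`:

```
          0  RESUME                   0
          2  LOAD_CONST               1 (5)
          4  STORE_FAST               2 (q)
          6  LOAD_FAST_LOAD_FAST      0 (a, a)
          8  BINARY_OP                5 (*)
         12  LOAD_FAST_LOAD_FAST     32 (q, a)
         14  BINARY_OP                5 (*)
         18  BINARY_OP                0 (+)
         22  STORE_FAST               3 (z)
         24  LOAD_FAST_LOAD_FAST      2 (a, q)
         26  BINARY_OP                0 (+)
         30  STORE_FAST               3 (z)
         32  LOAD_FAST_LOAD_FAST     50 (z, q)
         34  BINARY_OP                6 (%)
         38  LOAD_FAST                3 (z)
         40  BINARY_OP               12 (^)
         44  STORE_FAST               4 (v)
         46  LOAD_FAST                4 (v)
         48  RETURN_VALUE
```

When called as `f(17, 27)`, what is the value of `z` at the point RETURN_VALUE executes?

LOAD_CONST → push 5. Stack: [5]
STORE_FAST q → q=5. Stack: []
LOAD_FAST_LOAD_FAST a,a → push 17,17. Stack: [17, 17]
BINARY_OP * → 17 * 17 = 289. Stack: [289]
LOAD_FAST_LOAD_FAST q,a → push 5,17. Stack: [289, 5, 17]
BINARY_OP * → 5 * 17 = 85. Stack: [289, 85]
BINARY_OP + → 289 + 85 = 374. Stack: [374]
STORE_FAST z → z=374. Stack: []
LOAD_FAST_LOAD_FAST a,q → push 17,5. Stack: [17, 5]
BINARY_OP + → 17 + 5 = 22. Stack: [22]
STORE_FAST z → z=22. Stack: []
LOAD_FAST_LOAD_FAST z,q → push 22,5. Stack: [22, 5]
BINARY_OP % → 22 % 5 = 2. Stack: [2]
LOAD_FAST z → push 22. Stack: [2, 22]
BINARY_OP ^ → 2 ^ 22 = 20. Stack: [20]
STORE_FAST v → v=20. Stack: []
LOAD_FAST v → push 20. Stack: [20]
RETURN_VALUE → return 20.

22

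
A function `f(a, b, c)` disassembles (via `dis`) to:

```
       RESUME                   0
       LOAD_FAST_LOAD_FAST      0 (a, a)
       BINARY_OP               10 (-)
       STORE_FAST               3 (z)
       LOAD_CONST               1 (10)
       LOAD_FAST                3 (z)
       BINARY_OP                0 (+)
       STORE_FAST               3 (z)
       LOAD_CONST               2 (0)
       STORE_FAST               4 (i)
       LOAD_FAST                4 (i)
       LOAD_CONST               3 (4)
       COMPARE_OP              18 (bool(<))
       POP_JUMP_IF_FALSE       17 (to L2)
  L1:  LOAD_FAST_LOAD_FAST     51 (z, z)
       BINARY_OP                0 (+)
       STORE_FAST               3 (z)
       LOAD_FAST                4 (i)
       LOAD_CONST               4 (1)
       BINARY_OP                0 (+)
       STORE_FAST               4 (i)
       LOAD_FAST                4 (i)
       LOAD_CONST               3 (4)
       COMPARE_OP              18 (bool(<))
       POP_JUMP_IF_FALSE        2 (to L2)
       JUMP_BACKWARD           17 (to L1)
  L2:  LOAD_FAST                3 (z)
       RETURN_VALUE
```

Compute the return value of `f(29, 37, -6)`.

LOAD_FAST_LOAD_FAST a,a → push 29,29. Stack: [29, 29]
BINARY_OP - → 29 - 29 = 0. Stack: [0]
STORE_FAST z → z=0. Stack: []
LOAD_CONST → push 10. Stack: [10]
LOAD_FAST z → push 0. Stack: [10, 0]
BINARY_OP + → 10 + 0 = 10. Stack: [10]
STORE_FAST z → z=10. Stack: []
LOAD_CONST → push 0. Stack: [0]
STORE_FAST i → i=0. Stack: []
LOAD_FAST i → push 0. Stack: [0]
LOAD_CONST → push 4. Stack: [0, 4]
COMPARE_OP bool(<) → 0 vs 4 = True. Stack: [True]
POP_JUMP_IF_FALSE → pop True; no jump. Stack: []
LOAD_FAST_LOAD_FAST z,z → push 10,10. Stack: [10, 10]
BINARY_OP + → 10 + 10 = 20. Stack: [20]
STORE_FAST z → z=20. Stack: []
LOAD_FAST i → push 0. Stack: [0]
LOAD_CONST → push 1. Stack: [0, 1]
BINARY_OP + → 0 + 1 = 1. Stack: [1]
STORE_FAST i → i=1. Stack: []
LOAD_FAST i → push 1. Stack: [1]
LOAD_CONST → push 4. Stack: [1, 4]
COMPARE_OP bool(<) → 1 vs 4 = True. Stack: [True]
POP_JUMP_IF_FALSE → pop True; no jump. Stack: []
LOAD_FAST_LOAD_FAST z,z → push 20,20. Stack: [20, 20]
BINARY_OP + → 20 + 20 = 40. Stack: [40]
STORE_FAST z → z=40. Stack: []
LOAD_FAST i → push 1. Stack: [1]
LOAD_CONST → push 1. Stack: [1, 1]
BINARY_OP + → 1 + 1 = 2. Stack: [2]
STORE_FAST i → i=2. Stack: []
LOAD_FAST i → push 2. Stack: [2]
LOAD_CONST → push 4. Stack: [2, 4]
COMPARE_OP bool(<) → 2 vs 4 = True. Stack: [True]
POP_JUMP_IF_FALSE → pop True; no jump. Stack: []
LOAD_FAST_LOAD_FAST z,z → push 40,40. Stack: [40, 40]
BINARY_OP + → 40 + 40 = 80. Stack: [80]
STORE_FAST z → z=80. Stack: []
LOAD_FAST i → push 2. Stack: [2]
LOAD_CONST → push 1. Stack: [2, 1]
BINARY_OP + → 2 + 1 = 3. Stack: [3]
STORE_FAST i → i=3. Stack: []
LOAD_FAST i → push 3. Stack: [3]
LOAD_CONST → push 4. Stack: [3, 4]
COMPARE_OP bool(<) → 3 vs 4 = True. Stack: [True]
POP_JUMP_IF_FALSE → pop True; no jump. Stack: []
LOAD_FAST_LOAD_FAST z,z → push 80,80. Stack: [80, 80]
BINARY_OP + → 80 + 80 = 160. Stack: [160]
STORE_FAST z → z=160. Stack: []
LOAD_FAST i → push 3. Stack: [3]
LOAD_CONST → push 1. Stack: [3, 1]
BINARY_OP + → 3 + 1 = 4. Stack: [4]
STORE_FAST i → i=4. Stack: []
LOAD_FAST i → push 4. Stack: [4]
LOAD_CONST → push 4. Stack: [4, 4]
COMPARE_OP bool(<) → 4 vs 4 = False. Stack: [False]
POP_JUMP_IF_FALSE → pop False; jump. Stack: []
LOAD_FAST z → push 160. Stack: [160]
RETURN_VALUE → return 160.

160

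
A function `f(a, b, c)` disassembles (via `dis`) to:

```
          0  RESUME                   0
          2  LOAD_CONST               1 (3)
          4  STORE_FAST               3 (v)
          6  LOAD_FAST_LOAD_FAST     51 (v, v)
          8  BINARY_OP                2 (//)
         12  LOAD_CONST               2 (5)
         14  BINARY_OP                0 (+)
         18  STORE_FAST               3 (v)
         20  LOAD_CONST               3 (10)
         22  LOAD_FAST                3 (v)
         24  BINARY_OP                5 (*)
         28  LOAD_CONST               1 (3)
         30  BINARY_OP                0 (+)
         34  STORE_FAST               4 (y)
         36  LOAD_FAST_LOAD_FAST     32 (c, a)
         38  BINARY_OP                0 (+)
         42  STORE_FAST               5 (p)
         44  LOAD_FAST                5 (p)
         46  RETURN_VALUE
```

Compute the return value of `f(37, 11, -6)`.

LOAD_CONST → push 3. Stack: [3]
STORE_FAST v → v=3. Stack: []
LOAD_FAST_LOAD_FAST v,v → push 3,3. Stack: [3, 3]
BINARY_OP // → 3 // 3 = 1. Stack: [1]
LOAD_CONST → push 5. Stack: [1, 5]
BINARY_OP + → 1 + 5 = 6. Stack: [6]
STORE_FAST v → v=6. Stack: []
LOAD_CONST → push 10. Stack: [10]
LOAD_FAST v → push 6. Stack: [10, 6]
BINARY_OP * → 10 * 6 = 60. Stack: [60]
LOAD_CONST → push 3. Stack: [60, 3]
BINARY_OP + → 60 + 3 = 63. Stack: [63]
STORE_FAST y → y=63. Stack: []
LOAD_FAST_LOAD_FAST c,a → push -6,37. Stack: [-6, 37]
BINARY_OP + → -6 + 37 = 31. Stack: [31]
STORE_FAST p → p=31. Stack: []
LOAD_FAST p → push 31. Stack: [31]
RETURN_VALUE → return 31.

31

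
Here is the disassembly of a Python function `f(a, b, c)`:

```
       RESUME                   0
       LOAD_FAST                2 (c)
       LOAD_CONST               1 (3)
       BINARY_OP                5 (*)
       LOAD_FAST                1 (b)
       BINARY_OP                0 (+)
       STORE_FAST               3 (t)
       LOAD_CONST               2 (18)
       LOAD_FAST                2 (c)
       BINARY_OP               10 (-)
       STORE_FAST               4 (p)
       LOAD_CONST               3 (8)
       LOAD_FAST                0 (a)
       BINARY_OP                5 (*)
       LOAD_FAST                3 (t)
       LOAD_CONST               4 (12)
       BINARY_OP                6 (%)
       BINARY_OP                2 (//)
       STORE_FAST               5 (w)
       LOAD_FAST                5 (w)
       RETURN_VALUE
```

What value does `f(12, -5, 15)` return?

24

LOAD_FAST c → push 15. Stack: [15]
LOAD_CONST → push 3. Stack: [15, 3]
BINARY_OP * → 15 * 3 = 45. Stack: [45]
LOAD_FAST b → push -5. Stack: [45, -5]
BINARY_OP + → 45 + -5 = 40. Stack: [40]
STORE_FAST t → t=40. Stack: []
LOAD_CONST → push 18. Stack: [18]
LOAD_FAST c → push 15. Stack: [18, 15]
BINARY_OP - → 18 - 15 = 3. Stack: [3]
STORE_FAST p → p=3. Stack: []
LOAD_CONST → push 8. Stack: [8]
LOAD_FAST a → push 12. Stack: [8, 12]
BINARY_OP * → 8 * 12 = 96. Stack: [96]
LOAD_FAST t → push 40. Stack: [96, 40]
LOAD_CONST → push 12. Stack: [96, 40, 12]
BINARY_OP % → 40 % 12 = 4. Stack: [96, 4]
BINARY_OP // → 96 // 4 = 24. Stack: [24]
STORE_FAST w → w=24. Stack: []
LOAD_FAST w → push 24. Stack: [24]
RETURN_VALUE → return 24.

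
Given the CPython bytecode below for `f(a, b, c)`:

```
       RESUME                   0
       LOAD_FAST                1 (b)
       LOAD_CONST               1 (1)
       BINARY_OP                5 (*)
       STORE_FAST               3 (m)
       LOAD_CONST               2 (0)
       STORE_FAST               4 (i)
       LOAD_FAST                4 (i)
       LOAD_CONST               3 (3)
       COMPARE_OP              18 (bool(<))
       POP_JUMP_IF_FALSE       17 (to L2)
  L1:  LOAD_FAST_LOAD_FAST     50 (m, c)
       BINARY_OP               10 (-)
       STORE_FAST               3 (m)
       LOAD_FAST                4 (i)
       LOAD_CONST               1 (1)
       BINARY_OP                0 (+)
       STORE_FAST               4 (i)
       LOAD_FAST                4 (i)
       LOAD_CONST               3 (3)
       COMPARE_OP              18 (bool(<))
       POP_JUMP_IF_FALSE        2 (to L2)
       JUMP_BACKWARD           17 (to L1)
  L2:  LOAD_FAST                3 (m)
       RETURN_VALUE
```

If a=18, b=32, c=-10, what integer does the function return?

62

LOAD_FAST b → push 32. Stack: [32]
LOAD_CONST → push 1. Stack: [32, 1]
BINARY_OP * → 32 * 1 = 32. Stack: [32]
STORE_FAST m → m=32. Stack: []
LOAD_CONST → push 0. Stack: [0]
STORE_FAST i → i=0. Stack: []
LOAD_FAST i → push 0. Stack: [0]
LOAD_CONST → push 3. Stack: [0, 3]
COMPARE_OP bool(<) → 0 vs 3 = True. Stack: [True]
POP_JUMP_IF_FALSE → pop True; no jump. Stack: []
LOAD_FAST_LOAD_FAST m,c → push 32,-10. Stack: [32, -10]
BINARY_OP - → 32 - -10 = 42. Stack: [42]
STORE_FAST m → m=42. Stack: []
LOAD_FAST i → push 0. Stack: [0]
LOAD_CONST → push 1. Stack: [0, 1]
BINARY_OP + → 0 + 1 = 1. Stack: [1]
STORE_FAST i → i=1. Stack: []
LOAD_FAST i → push 1. Stack: [1]
LOAD_CONST → push 3. Stack: [1, 3]
COMPARE_OP bool(<) → 1 vs 3 = True. Stack: [True]
POP_JUMP_IF_FALSE → pop True; no jump. Stack: []
LOAD_FAST_LOAD_FAST m,c → push 42,-10. Stack: [42, -10]
BINARY_OP - → 42 - -10 = 52. Stack: [52]
STORE_FAST m → m=52. Stack: []
LOAD_FAST i → push 1. Stack: [1]
LOAD_CONST → push 1. Stack: [1, 1]
BINARY_OP + → 1 + 1 = 2. Stack: [2]
STORE_FAST i → i=2. Stack: []
LOAD_FAST i → push 2. Stack: [2]
LOAD_CONST → push 3. Stack: [2, 3]
COMPARE_OP bool(<) → 2 vs 3 = True. Stack: [True]
POP_JUMP_IF_FALSE → pop True; no jump. Stack: []
LOAD_FAST_LOAD_FAST m,c → push 52,-10. Stack: [52, -10]
BINARY_OP - → 52 - -10 = 62. Stack: [62]
STORE_FAST m → m=62. Stack: []
LOAD_FAST i → push 2. Stack: [2]
LOAD_CONST → push 1. Stack: [2, 1]
BINARY_OP + → 2 + 1 = 3. Stack: [3]
STORE_FAST i → i=3. Stack: []
LOAD_FAST i → push 3. Stack: [3]
LOAD_CONST → push 3. Stack: [3, 3]
COMPARE_OP bool(<) → 3 vs 3 = False. Stack: [False]
POP_JUMP_IF_FALSE → pop False; jump. Stack: []
LOAD_FAST m → push 62. Stack: [62]
RETURN_VALUE → return 62.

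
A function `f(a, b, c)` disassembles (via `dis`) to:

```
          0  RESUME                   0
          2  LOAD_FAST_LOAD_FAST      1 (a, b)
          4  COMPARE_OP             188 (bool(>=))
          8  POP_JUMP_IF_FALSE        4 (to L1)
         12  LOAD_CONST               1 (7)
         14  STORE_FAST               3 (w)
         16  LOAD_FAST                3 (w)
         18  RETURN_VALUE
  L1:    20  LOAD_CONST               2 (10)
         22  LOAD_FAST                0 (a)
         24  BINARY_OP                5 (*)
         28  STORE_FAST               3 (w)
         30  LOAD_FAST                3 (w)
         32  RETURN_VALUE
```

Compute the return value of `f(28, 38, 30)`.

280

LOAD_FAST_LOAD_FAST a,b → push 28,38. Stack: [28, 38]
COMPARE_OP bool(>=) → 28 vs 38 = False. Stack: [False]
POP_JUMP_IF_FALSE → pop False; jump. Stack: []
LOAD_CONST → push 10. Stack: [10]
LOAD_FAST a → push 28. Stack: [10, 28]
BINARY_OP * → 10 * 28 = 280. Stack: [280]
STORE_FAST w → w=280. Stack: []
LOAD_FAST w → push 280. Stack: [280]
RETURN_VALUE → return 280.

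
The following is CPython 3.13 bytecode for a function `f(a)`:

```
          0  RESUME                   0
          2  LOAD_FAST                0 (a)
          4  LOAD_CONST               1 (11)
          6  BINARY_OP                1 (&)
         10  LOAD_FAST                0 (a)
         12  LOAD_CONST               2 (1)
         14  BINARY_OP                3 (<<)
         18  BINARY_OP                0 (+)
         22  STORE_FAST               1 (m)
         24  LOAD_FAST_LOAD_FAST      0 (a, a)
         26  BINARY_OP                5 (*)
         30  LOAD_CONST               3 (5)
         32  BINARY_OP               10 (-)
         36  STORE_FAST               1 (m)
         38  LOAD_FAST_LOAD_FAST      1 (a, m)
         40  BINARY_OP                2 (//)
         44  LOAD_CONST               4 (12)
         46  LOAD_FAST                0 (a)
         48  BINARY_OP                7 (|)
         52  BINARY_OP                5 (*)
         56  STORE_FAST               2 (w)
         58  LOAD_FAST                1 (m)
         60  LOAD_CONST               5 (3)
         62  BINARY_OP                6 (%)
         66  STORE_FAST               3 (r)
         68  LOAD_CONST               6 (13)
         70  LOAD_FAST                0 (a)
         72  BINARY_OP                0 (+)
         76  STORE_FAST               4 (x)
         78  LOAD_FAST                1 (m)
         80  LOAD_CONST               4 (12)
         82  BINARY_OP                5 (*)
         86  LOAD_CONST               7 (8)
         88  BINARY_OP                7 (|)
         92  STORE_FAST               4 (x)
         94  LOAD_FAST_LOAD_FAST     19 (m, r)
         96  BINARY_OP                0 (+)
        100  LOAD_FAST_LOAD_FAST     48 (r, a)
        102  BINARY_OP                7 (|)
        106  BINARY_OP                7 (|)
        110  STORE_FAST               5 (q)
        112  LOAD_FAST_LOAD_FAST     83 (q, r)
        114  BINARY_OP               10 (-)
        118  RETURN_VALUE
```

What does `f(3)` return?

LOAD_FAST a → push 3. Stack: [3]
LOAD_CONST → push 11. Stack: [3, 11]
BINARY_OP & → 3 & 11 = 3. Stack: [3]
LOAD_FAST a → push 3. Stack: [3, 3]
LOAD_CONST → push 1. Stack: [3, 3, 1]
BINARY_OP << → 3 << 1 = 6. Stack: [3, 6]
BINARY_OP + → 3 + 6 = 9. Stack: [9]
STORE_FAST m → m=9. Stack: []
LOAD_FAST_LOAD_FAST a,a → push 3,3. Stack: [3, 3]
BINARY_OP * → 3 * 3 = 9. Stack: [9]
LOAD_CONST → push 5. Stack: [9, 5]
BINARY_OP - → 9 - 5 = 4. Stack: [4]
STORE_FAST m → m=4. Stack: []
LOAD_FAST_LOAD_FAST a,m → push 3,4. Stack: [3, 4]
BINARY_OP // → 3 // 4 = 0. Stack: [0]
LOAD_CONST → push 12. Stack: [0, 12]
LOAD_FAST a → push 3. Stack: [0, 12, 3]
BINARY_OP | → 12 | 3 = 15. Stack: [0, 15]
BINARY_OP * → 0 * 15 = 0. Stack: [0]
STORE_FAST w → w=0. Stack: []
LOAD_FAST m → push 4. Stack: [4]
LOAD_CONST → push 3. Stack: [4, 3]
BINARY_OP % → 4 % 3 = 1. Stack: [1]
STORE_FAST r → r=1. Stack: []
LOAD_CONST → push 13. Stack: [13]
LOAD_FAST a → push 3. Stack: [13, 3]
BINARY_OP + → 13 + 3 = 16. Stack: [16]
STORE_FAST x → x=16. Stack: []
LOAD_FAST m → push 4. Stack: [4]
LOAD_CONST → push 12. Stack: [4, 12]
BINARY_OP * → 4 * 12 = 48. Stack: [48]
LOAD_CONST → push 8. Stack: [48, 8]
BINARY_OP | → 48 | 8 = 56. Stack: [56]
STORE_FAST x → x=56. Stack: []
LOAD_FAST_LOAD_FAST m,r → push 4,1. Stack: [4, 1]
BINARY_OP + → 4 + 1 = 5. Stack: [5]
LOAD_FAST_LOAD_FAST r,a → push 1,3. Stack: [5, 1, 3]
BINARY_OP | → 1 | 3 = 3. Stack: [5, 3]
BINARY_OP | → 5 | 3 = 7. Stack: [7]
STORE_FAST q → q=7. Stack: []
LOAD_FAST_LOAD_FAST q,r → push 7,1. Stack: [7, 1]
BINARY_OP - → 7 - 1 = 6. Stack: [6]
RETURN_VALUE → return 6.

6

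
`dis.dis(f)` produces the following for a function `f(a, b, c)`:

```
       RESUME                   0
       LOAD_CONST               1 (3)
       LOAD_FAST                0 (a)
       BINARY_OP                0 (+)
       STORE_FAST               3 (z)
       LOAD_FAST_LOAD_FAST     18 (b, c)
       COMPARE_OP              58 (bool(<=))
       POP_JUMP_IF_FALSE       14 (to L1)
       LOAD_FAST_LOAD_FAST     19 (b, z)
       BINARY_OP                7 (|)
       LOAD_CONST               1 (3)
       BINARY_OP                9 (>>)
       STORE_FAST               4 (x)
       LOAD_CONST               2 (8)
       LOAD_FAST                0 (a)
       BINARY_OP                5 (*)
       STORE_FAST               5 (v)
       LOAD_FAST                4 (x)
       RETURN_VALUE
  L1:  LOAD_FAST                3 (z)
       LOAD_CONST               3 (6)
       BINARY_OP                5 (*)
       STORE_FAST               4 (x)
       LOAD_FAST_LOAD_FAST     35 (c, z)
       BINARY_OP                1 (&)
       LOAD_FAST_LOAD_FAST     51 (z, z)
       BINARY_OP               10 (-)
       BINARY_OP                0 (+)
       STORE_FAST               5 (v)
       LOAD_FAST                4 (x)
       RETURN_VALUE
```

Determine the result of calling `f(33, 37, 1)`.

LOAD_CONST → push 3. Stack: [3]
LOAD_FAST a → push 33. Stack: [3, 33]
BINARY_OP + → 3 + 33 = 36. Stack: [36]
STORE_FAST z → z=36. Stack: []
LOAD_FAST_LOAD_FAST b,c → push 37,1. Stack: [37, 1]
COMPARE_OP bool(<=) → 37 vs 1 = False. Stack: [False]
POP_JUMP_IF_FALSE → pop False; jump. Stack: []
LOAD_FAST z → push 36. Stack: [36]
LOAD_CONST → push 6. Stack: [36, 6]
BINARY_OP * → 36 * 6 = 216. Stack: [216]
STORE_FAST x → x=216. Stack: []
LOAD_FAST_LOAD_FAST c,z → push 1,36. Stack: [1, 36]
BINARY_OP & → 1 & 36 = 0. Stack: [0]
LOAD_FAST_LOAD_FAST z,z → push 36,36. Stack: [0, 36, 36]
BINARY_OP - → 36 - 36 = 0. Stack: [0, 0]
BINARY_OP + → 0 + 0 = 0. Stack: [0]
STORE_FAST v → v=0. Stack: []
LOAD_FAST x → push 216. Stack: [216]
RETURN_VALUE → return 216.

216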